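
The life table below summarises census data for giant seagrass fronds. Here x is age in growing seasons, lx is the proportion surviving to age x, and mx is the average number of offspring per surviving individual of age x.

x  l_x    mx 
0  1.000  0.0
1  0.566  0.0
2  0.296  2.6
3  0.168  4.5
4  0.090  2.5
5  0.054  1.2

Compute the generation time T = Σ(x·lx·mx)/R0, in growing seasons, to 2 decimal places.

2.77

lx·mx: 0, 0, 0.7696, 0.756, 0.225, 0.0648 → R0 = 1.8154
x·lx·mx: 0, 0, 1.5392, 2.268, 0.9, 0.324 → Σ = 5.0312
T = 5.0312 / 1.8154 = 2.7714… → 2.77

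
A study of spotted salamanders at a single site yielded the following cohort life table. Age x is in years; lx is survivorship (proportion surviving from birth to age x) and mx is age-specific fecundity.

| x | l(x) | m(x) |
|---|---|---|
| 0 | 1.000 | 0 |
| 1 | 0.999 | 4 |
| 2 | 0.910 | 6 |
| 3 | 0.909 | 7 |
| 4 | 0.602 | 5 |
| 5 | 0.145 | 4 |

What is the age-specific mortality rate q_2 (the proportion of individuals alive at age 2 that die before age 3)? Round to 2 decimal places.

0.00

q_2 = (l_2 − l_3) / l_2 = (0.91 − 0.909) / 0.91
     = 0.001 / 0.91 = 0.001099… → 0.00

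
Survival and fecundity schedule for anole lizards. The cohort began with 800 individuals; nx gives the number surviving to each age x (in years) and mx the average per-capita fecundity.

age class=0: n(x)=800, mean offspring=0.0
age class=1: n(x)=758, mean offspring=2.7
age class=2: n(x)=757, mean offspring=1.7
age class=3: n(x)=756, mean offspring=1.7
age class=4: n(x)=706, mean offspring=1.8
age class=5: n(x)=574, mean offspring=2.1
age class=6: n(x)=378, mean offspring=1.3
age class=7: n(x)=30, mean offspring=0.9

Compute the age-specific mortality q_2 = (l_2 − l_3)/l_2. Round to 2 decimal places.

lx = nx/n0 = nx/800: 1, 0.9475, 0.94625, 0.945, 0.8825, 0.7175, 0.4725, 0.0375
q_2 = (l_2 − l_3) / l_2 = (0.94625 − 0.945) / 0.94625
     = 0.00125 / 0.94625 = 0.001321… → 0.00

0.00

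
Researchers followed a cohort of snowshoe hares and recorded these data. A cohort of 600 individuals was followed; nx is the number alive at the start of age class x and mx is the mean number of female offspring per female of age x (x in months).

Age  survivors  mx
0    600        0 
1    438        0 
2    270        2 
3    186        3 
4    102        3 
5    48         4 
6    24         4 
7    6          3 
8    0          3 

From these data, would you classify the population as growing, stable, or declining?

growing

lx = nx/n0 = nx/600: 1, 0.73, 0.45, 0.31, 0.17, 0.08, 0.04, 0.01, 0
R0 = Σ lx·mx = 0 + 0 + 0.9 + 0.93 + 0.51 + 0.32 + 0.16 + 0.03 + 0 = 2.85
R0 > 1, so the population is growing.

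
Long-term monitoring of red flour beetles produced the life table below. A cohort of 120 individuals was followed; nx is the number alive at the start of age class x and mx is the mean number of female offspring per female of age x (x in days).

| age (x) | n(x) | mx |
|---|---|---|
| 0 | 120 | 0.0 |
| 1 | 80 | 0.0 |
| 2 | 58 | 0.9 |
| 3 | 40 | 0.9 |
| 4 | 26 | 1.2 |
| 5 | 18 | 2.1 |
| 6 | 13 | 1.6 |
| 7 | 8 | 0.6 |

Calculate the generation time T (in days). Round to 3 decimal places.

3.745

lx = nx/n0 = nx/120: 1, 0.66667…, 0.48333…, 0.33333…, 0.21667…, 0.15, 0.10833…, 0.06667…
lx·mx: 0, 0, 0.435…, 0.3…, 0.26…, 0.315, 0.173333…, 0.04… → R0 = 1.523333…
x·lx·mx: 0, 0, 0.87…, 0.9…, 1.04…, 1.575, 1.04…, 0.28… → Σ = 5.705…
T = 5.705… / 1.523333… = 3.745077… → 3.745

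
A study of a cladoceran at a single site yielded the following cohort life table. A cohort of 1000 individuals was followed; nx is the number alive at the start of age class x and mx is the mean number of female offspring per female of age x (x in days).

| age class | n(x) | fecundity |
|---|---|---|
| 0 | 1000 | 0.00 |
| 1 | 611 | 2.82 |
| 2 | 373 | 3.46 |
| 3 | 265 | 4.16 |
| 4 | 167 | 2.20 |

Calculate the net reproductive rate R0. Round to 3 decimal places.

4.483

lx = nx/n0 = nx/1000: 1, 0.611, 0.373, 0.265, 0.167
lx·mx by age: 0, 1.72302, 1.29058, 1.1024, 0.3674
R0 = Σ lx·mx = 4.4834 → 4.483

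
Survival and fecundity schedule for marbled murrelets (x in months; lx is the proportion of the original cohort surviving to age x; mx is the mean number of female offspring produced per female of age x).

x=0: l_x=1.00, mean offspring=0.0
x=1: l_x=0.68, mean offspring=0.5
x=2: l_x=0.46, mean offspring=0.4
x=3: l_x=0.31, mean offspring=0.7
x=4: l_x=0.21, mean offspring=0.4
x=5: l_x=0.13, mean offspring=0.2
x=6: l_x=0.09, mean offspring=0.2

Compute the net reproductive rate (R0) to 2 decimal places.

lx·mx by age: 0, 0.34, 0.184, 0.217, 0.084, 0.026, 0.018
R0 = Σ lx·mx = 0.869 → 0.87

0.87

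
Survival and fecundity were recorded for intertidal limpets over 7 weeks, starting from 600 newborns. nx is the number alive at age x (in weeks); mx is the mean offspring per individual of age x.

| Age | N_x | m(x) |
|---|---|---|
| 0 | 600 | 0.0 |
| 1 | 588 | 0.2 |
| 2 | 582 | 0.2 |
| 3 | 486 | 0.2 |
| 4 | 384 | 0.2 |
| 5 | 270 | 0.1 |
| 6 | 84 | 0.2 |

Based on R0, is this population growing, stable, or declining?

declining

lx = nx/n0 = nx/600: 1, 0.98, 0.97, 0.81, 0.64, 0.45, 0.14
R0 = Σ lx·mx = 0 + 0.196 + 0.194 + 0.162 + 0.128 + 0.045 + 0.028 = 0.753
R0 < 1, so the population is declining.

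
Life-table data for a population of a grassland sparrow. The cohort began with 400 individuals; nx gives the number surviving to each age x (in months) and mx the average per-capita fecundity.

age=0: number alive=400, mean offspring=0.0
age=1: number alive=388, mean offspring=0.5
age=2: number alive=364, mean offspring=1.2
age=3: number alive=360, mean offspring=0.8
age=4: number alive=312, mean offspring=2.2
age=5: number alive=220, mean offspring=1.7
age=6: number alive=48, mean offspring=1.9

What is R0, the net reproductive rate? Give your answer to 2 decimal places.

5.18

lx = nx/n0 = nx/400: 1, 0.97, 0.91, 0.9, 0.78, 0.55, 0.12
lx·mx by age: 0, 0.485, 1.092, 0.72, 1.716, 0.935, 0.228
R0 = Σ lx·mx = 5.176 → 5.18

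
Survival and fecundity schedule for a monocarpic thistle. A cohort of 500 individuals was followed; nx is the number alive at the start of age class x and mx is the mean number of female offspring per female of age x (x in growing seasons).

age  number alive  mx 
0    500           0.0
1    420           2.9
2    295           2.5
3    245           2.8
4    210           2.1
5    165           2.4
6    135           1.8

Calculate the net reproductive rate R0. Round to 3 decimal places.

7.443

lx = nx/n0 = nx/500: 1, 0.84, 0.59, 0.49, 0.42, 0.33, 0.27
lx·mx by age: 0, 2.436, 1.475, 1.372, 0.882, 0.792, 0.486
R0 = Σ lx·mx = 7.443 → 7.443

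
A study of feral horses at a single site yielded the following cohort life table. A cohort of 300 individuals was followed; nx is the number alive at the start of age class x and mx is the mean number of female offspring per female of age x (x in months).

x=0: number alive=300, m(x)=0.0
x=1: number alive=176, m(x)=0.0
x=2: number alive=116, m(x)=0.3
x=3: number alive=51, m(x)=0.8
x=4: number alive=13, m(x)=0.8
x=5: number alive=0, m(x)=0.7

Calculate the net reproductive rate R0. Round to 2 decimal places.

0.29

lx = nx/n0 = nx/300: 1, 0.58667…, 0.38667…, 0.17, 0.04333…, 0
lx·mx by age: 0, 0, 0.116…, 0.136, 0.034667…, 0
R0 = Σ lx·mx = 0.286667… → 0.29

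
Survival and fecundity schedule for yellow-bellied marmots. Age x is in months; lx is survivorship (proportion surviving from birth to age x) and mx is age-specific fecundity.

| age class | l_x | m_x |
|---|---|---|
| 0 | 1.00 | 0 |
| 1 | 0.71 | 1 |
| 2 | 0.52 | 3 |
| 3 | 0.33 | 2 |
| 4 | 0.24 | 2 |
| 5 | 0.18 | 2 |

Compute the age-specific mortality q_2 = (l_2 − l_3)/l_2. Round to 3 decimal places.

q_2 = (l_2 − l_3) / l_2 = (0.52 − 0.33) / 0.52
     = 0.19 / 0.52 = 0.365385… → 0.365

0.365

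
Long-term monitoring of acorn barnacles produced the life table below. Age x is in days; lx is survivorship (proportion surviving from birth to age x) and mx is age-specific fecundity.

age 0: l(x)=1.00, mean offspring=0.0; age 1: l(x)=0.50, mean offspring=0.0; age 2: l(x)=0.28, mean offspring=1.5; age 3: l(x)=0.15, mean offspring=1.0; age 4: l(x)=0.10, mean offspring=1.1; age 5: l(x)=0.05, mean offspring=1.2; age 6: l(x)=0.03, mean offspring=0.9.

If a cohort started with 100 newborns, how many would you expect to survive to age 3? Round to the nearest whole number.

15

Expected survivors = N0 · l_3 = 100 × 0.15 = 15 → 15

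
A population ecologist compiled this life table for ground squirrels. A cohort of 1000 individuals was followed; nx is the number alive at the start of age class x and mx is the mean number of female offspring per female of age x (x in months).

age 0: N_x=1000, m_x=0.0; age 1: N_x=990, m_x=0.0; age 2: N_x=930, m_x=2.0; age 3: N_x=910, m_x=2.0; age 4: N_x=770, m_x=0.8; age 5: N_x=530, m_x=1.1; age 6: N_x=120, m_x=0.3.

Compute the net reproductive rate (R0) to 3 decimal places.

lx = nx/n0 = nx/1000: 1, 0.99, 0.93, 0.91, 0.77, 0.53, 0.12
lx·mx by age: 0, 0, 1.86, 1.82, 0.616, 0.583, 0.036
R0 = Σ lx·mx = 4.915 → 4.915

4.915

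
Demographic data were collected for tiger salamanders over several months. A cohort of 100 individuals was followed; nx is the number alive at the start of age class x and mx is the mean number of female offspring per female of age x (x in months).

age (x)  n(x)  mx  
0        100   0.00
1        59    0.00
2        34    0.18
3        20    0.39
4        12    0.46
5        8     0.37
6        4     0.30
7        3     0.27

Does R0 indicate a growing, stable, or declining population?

lx = nx/n0 = nx/100: 1, 0.59, 0.34, 0.2, 0.12, 0.08, 0.04, 0.03
R0 = Σ lx·mx = 0 + 0 + 0.0612 + 0.078 + 0.0552 + 0.0296 + 0.012 + 0.0081 = 0.2441
R0 < 1, so the population is declining.

declining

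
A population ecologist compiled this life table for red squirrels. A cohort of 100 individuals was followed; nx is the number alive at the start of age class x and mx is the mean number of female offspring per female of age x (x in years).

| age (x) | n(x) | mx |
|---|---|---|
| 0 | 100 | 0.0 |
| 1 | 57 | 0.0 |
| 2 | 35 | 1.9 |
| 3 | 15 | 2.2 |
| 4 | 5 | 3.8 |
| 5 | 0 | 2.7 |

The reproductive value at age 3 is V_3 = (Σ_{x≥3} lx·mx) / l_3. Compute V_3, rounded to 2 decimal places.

lx = nx/n0 = nx/100: 1, 0.57, 0.35, 0.15, 0.05, 0
lx·mx for x ≥ 3: 0.33, 0.19, 0 → sum = 0.52
V_3 = 0.52 / l_3 = 0.52 / 0.15 = 3.466667… → 3.47

3.47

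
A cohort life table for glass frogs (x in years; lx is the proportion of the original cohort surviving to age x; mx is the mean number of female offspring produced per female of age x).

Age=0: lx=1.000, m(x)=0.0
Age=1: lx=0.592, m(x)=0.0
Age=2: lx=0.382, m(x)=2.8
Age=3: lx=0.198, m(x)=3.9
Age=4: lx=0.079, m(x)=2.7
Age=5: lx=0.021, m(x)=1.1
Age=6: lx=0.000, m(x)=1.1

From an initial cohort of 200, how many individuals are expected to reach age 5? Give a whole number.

4

Expected survivors = N0 · l_5 = 200 × 0.021 = 4.2 → 4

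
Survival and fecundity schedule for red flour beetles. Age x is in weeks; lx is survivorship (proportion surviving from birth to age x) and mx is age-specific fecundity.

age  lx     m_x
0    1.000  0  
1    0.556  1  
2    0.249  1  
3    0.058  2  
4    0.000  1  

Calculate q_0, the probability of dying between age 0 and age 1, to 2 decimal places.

q_0 = (l_0 − l_1) / l_0 = (1 − 0.556) / 1
     = 0.444 / 1 = 0.444 → 0.44

0.44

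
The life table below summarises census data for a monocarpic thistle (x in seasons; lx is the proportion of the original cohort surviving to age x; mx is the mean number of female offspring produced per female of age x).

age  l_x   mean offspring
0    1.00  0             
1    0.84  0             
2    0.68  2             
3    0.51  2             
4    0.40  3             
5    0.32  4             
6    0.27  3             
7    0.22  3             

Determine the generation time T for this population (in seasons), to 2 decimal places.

4.18

lx·mx: 0, 0, 1.36, 1.02, 1.2, 1.28, 0.81, 0.66 → R0 = 6.33
x·lx·mx: 0, 0, 2.72, 3.06, 4.8, 6.4, 4.86, 4.62 → Σ = 26.46
T = 26.46 / 6.33 = 4.180095… → 4.18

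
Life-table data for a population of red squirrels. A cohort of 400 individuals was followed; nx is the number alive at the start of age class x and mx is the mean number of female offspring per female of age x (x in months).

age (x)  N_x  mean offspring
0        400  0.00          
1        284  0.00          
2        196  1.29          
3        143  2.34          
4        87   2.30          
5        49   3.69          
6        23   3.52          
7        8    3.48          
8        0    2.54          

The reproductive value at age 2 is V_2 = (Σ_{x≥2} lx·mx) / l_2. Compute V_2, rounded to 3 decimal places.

5.496

lx = nx/n0 = nx/400: 1, 0.71, 0.49, 0.3575, 0.2175, 0.1225, 0.0575, 0.02, 0
lx·mx for x ≥ 2: 0.6321, 0.83655, 0.50025, 0.452025, 0.2024, 0.0696, 0 → sum = 2.692925
V_2 = 2.692925 / l_2 = 2.692925 / 0.49 = 5.495765… → 5.496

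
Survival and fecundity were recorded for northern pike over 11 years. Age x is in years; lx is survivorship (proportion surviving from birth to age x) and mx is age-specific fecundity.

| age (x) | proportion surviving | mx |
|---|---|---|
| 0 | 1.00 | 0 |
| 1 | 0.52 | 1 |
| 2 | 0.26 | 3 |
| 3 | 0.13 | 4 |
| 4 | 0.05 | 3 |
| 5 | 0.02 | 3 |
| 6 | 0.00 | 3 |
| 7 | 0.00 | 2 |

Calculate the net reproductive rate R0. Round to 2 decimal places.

lx·mx by age: 0, 0.52, 0.78, 0.52, 0.15, 0.06, 0, 0
R0 = Σ lx·mx = 2.03 → 2.03

2.03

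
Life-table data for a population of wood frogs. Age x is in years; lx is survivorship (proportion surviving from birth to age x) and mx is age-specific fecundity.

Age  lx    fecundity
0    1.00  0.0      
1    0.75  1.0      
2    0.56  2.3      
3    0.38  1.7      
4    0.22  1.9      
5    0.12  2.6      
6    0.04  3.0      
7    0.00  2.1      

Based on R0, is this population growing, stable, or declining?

R0 = Σ lx·mx = 0 + 0.75 + 1.288 + 0.646 + 0.418 + 0.312 + 0.12 + 0 = 3.534
R0 > 1, so the population is growing.

growing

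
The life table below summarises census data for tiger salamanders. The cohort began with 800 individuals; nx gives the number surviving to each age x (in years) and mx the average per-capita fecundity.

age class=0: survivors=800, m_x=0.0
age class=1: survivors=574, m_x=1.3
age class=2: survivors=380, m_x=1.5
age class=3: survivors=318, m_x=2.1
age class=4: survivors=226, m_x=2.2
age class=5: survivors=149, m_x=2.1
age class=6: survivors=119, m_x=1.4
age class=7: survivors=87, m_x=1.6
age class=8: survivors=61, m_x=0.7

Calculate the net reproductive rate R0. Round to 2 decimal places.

3.93

lx = nx/n0 = nx/800: 1, 0.7175, 0.475, 0.3975, 0.2825, 0.18625, 0.14875, 0.10875, 0.07625
lx·mx by age: 0, 0.93275, 0.7125, 0.83475, 0.6215, 0.391125, 0.20825, 0.174, 0.053375
R0 = Σ lx·mx = 3.92825 → 3.93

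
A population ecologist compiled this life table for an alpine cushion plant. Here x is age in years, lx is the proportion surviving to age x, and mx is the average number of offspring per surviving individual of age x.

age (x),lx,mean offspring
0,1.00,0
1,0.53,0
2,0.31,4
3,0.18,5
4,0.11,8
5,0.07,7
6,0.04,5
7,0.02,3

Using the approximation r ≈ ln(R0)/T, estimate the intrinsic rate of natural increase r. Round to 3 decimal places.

R0 = Σ lx·mx = 0 + 0 + 1.24 + 0.9 + 0.88 + 0.49 + 0.2 + 0.06 = 3.77
Σ x·lx·mx = 12.77; T = 12.77/3.77 = 3.38727…
r ≈ ln(R0)/T = ln(3.77)/3.38727… = 0.39178… → 0.392

0.392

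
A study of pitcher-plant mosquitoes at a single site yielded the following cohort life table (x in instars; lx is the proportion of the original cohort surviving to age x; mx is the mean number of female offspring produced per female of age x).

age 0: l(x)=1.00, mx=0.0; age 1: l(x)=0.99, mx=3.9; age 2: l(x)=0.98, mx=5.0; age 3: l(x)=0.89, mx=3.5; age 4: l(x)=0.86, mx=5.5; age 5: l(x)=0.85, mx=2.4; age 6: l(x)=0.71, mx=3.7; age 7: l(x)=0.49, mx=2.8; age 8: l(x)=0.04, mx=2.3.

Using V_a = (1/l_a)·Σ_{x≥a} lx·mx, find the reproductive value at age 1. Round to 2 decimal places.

22.97

lx·mx for x ≥ 1: 3.861, 4.9, 3.115, 4.73, 2.04, 2.627, 1.372, 0.092 → sum = 22.737
V_1 = 22.737 / l_1 = 22.737 / 0.99 = 22.966667… → 22.97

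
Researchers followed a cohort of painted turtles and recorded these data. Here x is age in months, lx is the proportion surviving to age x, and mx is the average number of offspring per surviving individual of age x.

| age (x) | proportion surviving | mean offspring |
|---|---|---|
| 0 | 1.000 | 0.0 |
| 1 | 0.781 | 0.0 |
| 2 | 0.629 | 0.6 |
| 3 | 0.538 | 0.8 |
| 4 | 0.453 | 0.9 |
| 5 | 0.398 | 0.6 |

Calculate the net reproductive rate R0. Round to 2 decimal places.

lx·mx by age: 0, 0, 0.3774, 0.4304, 0.4077, 0.2388
R0 = Σ lx·mx = 1.4543 → 1.45

1.45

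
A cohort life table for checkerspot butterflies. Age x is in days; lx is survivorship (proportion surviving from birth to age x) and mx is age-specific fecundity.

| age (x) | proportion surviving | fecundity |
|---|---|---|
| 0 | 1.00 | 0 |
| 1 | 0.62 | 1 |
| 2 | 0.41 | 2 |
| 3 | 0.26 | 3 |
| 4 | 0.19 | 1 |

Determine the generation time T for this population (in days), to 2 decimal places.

lx·mx: 0, 0.62, 0.82, 0.78, 0.19 → R0 = 2.41
x·lx·mx: 0, 0.62, 1.64, 2.34, 0.76 → Σ = 5.36
T = 5.36 / 2.41 = 2.224066… → 2.22

2.22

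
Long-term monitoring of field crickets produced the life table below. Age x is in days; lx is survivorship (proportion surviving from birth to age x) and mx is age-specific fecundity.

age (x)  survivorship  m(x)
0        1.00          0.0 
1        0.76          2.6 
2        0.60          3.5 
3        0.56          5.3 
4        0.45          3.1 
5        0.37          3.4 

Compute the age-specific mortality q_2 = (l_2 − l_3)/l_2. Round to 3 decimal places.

q_2 = (l_2 − l_3) / l_2 = (0.6 − 0.56) / 0.6
     = 0.04 / 0.6 = 0.066667… → 0.067

0.067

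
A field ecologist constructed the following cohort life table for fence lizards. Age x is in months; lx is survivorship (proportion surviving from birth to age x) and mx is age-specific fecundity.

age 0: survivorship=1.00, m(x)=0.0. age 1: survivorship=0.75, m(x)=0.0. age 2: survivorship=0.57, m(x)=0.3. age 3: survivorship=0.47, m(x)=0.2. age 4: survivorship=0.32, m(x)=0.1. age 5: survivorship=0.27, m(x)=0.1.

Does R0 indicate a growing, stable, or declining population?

declining

R0 = Σ lx·mx = 0 + 0 + 0.171 + 0.094 + 0.032 + 0.027 = 0.324
R0 < 1, so the population is declining.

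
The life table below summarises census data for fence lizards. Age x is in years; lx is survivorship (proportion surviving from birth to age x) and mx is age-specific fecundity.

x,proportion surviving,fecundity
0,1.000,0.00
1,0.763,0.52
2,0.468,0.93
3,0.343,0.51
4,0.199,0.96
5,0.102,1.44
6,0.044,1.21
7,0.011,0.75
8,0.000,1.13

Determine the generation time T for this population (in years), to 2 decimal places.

2.61

lx·mx: 0, 0.39676, 0.43524, 0.17493, 0.19104, 0.14688, 0.05324, 0.00825, 0 → R0 = 1.40634
x·lx·mx: 0, 0.39676, 0.87048, 0.52479, 0.76416, 0.7344, 0.31944, 0.05775, 0 → Σ = 3.66778
T = 3.66778 / 1.40634 = 2.608032… → 2.61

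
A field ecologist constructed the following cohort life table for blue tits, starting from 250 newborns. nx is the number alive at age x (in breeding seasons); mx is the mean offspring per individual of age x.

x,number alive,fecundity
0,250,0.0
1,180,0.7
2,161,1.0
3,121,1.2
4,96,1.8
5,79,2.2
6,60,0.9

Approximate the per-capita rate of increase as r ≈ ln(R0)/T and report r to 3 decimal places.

0.362

lx = nx/n0 = nx/250: 1, 0.72, 0.644, 0.484, 0.384, 0.316, 0.24
R0 = Σ lx·mx = 0 + 0.504 + 0.644 + 0.5808 + 0.6912 + 0.6952 + 0.216 = 3.3312
Σ x·lx·mx = 11.0712; T = 11.0712/3.3312 = 3.32349…
r ≈ ln(R0)/T = ln(3.3312)/3.32349… = 0.36207… → 0.362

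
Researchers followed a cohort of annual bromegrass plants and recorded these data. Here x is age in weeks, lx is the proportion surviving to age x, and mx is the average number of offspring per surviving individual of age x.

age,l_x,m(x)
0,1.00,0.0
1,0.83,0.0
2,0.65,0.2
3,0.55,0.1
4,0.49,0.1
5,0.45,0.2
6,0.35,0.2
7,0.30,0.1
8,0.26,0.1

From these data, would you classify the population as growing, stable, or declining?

R0 = Σ lx·mx = 0 + 0 + 0.13 + 0.055 + 0.049 + 0.09 + 0.07 + 0.03 + 0.026 = 0.45
R0 < 1, so the population is declining.

declining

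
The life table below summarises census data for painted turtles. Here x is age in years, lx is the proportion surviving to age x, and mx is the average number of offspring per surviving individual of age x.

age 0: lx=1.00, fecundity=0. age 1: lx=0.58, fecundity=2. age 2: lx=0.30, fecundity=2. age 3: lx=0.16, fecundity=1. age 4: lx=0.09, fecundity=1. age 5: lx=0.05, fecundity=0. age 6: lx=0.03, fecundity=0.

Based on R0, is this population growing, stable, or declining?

growing

R0 = Σ lx·mx = 0 + 1.16 + 0.6 + 0.16 + 0.09 + 0 + 0 = 2.01
R0 > 1, so the population is growing.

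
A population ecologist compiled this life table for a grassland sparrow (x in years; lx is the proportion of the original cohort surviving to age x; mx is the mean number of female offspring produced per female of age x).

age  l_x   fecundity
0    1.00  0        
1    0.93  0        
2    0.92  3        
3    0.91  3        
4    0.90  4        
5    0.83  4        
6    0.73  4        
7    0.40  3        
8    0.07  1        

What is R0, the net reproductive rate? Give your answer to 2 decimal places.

16.60

lx·mx by age: 0, 0, 2.76, 2.73, 3.6, 3.32, 2.92, 1.2, 0.07
R0 = Σ lx·mx = 16.6 → 16.60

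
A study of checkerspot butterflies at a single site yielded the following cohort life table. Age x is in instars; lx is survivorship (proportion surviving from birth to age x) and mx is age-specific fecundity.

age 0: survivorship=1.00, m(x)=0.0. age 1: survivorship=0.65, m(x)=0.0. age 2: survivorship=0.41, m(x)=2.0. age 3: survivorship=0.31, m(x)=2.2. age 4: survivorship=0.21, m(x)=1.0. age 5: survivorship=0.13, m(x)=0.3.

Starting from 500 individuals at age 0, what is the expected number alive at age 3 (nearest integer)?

155

Expected survivors = N0 · l_3 = 500 × 0.31 = 155 → 155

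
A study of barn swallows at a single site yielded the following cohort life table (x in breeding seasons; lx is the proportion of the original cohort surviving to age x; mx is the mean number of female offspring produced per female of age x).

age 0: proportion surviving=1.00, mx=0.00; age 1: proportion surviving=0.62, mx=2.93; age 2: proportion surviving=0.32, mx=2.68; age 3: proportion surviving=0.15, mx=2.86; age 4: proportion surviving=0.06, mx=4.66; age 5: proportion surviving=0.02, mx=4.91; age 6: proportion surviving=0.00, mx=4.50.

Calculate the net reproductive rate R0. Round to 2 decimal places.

3.48

lx·mx by age: 0, 1.8166, 0.8576, 0.429, 0.2796, 0.0982, 0
R0 = Σ lx·mx = 3.481 → 3.48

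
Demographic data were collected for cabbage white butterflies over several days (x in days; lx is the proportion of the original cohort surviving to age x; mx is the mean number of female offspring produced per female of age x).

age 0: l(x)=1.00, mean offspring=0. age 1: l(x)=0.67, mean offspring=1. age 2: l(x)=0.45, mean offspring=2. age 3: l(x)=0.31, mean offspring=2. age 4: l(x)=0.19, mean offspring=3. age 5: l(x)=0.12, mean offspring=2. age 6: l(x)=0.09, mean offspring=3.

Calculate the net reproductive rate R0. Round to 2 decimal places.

lx·mx by age: 0, 0.67, 0.9, 0.62, 0.57, 0.24, 0.27
R0 = Σ lx·mx = 3.27 → 3.27

3.27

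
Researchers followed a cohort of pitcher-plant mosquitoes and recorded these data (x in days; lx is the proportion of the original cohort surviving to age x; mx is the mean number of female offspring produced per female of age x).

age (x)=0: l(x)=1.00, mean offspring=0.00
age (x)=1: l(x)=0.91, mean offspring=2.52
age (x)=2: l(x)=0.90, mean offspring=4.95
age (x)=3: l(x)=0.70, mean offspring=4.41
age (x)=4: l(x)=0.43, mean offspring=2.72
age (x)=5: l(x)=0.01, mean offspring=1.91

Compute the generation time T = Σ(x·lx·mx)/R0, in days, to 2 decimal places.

2.29

lx·mx: 0, 2.2932, 4.455, 3.087, 1.1696, 0.0191 → R0 = 11.0239
x·lx·mx: 0, 2.2932, 8.91, 9.261, 4.6784, 0.0955 → Σ = 25.2381
T = 25.2381 / 11.0239 = 2.289398… → 2.29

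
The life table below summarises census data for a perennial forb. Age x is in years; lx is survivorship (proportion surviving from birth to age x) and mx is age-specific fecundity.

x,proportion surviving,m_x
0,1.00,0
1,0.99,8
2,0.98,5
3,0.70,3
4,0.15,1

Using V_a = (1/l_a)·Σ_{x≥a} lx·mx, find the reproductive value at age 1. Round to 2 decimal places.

15.22

lx·mx for x ≥ 1: 7.92, 4.9, 2.1, 0.15 → sum = 15.07
V_1 = 15.07 / l_1 = 15.07 / 0.99 = 15.222222… → 15.22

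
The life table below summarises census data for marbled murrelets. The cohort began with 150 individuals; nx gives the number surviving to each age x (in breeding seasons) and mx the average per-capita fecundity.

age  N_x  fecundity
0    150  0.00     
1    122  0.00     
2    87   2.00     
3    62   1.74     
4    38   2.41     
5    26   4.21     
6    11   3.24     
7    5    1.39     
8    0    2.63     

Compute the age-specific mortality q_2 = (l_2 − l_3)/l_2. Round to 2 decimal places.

0.29

lx = nx/n0 = nx/150: 1, 0.81333…, 0.58, 0.41333…, 0.25333…, 0.17333…, 0.07333…, 0.03333…, 0
q_2 = (l_2 − l_3) / l_2 = (0.58 − 0.413333…) / 0.58
     = 0.166667… / 0.58 = 0.287356… → 0.29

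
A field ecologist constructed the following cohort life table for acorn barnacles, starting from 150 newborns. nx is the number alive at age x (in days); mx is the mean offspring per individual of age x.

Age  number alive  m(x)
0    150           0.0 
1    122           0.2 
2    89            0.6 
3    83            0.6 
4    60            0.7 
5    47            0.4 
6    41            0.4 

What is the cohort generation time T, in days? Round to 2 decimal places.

lx = nx/n0 = nx/150: 1, 0.81333…, 0.59333…, 0.55333…, 0.4, 0.31333…, 0.27333…
lx·mx: 0, 0.162667…, 0.356…, 0.332…, 0.28, 0.125333…, 0.109333… → R0 = 1.365333…
x·lx·mx: 0, 0.162667…, 0.712…, 0.996…, 1.12, 0.626667…, 0.656… → Σ = 4.273333…
T = 4.273333… / 1.365333… = 3.129883… → 3.13

3.13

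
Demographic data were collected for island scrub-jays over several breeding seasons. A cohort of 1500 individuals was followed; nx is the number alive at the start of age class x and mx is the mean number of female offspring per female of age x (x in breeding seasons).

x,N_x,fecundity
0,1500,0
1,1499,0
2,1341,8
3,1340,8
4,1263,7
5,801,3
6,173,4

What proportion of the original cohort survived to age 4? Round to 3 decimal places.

l_4 = n_4/n_0 = 1263/1500 = 0.842 → 0.842

0.842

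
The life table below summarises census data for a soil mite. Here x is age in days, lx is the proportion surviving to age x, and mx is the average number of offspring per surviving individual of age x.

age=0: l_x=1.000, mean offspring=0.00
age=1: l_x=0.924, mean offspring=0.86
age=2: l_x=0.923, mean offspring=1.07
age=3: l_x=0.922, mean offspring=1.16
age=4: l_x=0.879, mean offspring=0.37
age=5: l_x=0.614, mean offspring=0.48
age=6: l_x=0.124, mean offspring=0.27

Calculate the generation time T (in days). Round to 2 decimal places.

2.55

lx·mx: 0, 0.79464, 0.98761, 1.06952, 0.32523, 0.29472, 0.03348 → R0 = 3.5052
x·lx·mx: 0, 0.79464, 1.97522, 3.20856, 1.30092, 1.4736, 0.20088 → Σ = 8.95382
T = 8.95382 / 3.5052 = 2.554439… → 2.55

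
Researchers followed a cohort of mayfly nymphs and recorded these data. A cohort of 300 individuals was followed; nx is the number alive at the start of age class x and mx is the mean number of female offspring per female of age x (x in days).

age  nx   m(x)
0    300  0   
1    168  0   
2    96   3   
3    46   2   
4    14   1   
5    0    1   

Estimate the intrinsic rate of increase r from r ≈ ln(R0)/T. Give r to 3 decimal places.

0.118

lx = nx/n0 = nx/300: 1, 0.56, 0.32, 0.15333…, 0.04667…, 0
R0 = Σ lx·mx = 0 + 0 + 0.96 + 0.30667… + 0.04667… + 0 = 1.313333…
Σ x·lx·mx = 3.026667…; T = 3.026667…/1.313333… = 2.30457…
r ≈ ln(R0)/T = ln(1.313333…)/2.30457… = 0.11827… → 0.118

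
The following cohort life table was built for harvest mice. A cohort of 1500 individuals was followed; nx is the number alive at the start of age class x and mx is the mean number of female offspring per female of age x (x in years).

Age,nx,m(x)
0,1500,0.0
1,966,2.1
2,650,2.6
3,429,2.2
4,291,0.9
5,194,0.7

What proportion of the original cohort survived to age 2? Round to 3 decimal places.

0.433

l_2 = n_2/n_0 = 650/1500 = 0.433333… → 0.433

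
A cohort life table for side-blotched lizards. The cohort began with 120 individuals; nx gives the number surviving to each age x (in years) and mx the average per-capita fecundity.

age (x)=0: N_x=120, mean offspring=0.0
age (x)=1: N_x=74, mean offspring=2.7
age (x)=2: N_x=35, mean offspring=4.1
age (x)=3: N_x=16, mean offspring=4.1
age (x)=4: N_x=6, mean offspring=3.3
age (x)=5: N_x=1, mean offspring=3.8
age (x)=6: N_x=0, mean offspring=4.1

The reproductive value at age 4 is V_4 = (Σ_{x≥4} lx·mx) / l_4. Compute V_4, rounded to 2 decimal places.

lx = nx/n0 = nx/120: 1, 0.61667…, 0.29167…, 0.13333…, 0.05, 0.00833…, 0
lx·mx for x ≥ 4: 0.165, 0.031667…, 0 → sum = 0.196667…
V_4 = 0.196667… / l_4 = 0.196667… / 0.05 = 3.933333… → 3.93

3.93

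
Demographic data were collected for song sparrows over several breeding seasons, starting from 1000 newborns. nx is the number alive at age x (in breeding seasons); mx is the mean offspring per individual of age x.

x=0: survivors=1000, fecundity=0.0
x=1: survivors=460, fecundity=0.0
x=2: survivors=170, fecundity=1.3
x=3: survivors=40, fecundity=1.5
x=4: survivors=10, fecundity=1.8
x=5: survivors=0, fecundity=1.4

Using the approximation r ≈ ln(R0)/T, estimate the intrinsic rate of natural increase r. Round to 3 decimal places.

-0.520

lx = nx/n0 = nx/1000: 1, 0.46, 0.17, 0.04, 0.01, 0
R0 = Σ lx·mx = 0 + 0 + 0.221 + 0.06 + 0.018 + 0 = 0.299
Σ x·lx·mx = 0.694; T = 0.694/0.299 = 2.32107…
r ≈ ln(R0)/T = ln(0.299)/2.32107… = -0.52015… → -0.520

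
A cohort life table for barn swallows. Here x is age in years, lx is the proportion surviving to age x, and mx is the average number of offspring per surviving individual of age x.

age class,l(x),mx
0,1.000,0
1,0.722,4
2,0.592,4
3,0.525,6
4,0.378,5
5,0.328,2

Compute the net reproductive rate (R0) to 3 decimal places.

10.952

lx·mx by age: 0, 2.888, 2.368, 3.15, 1.89, 0.656
R0 = Σ lx·mx = 10.952 → 10.952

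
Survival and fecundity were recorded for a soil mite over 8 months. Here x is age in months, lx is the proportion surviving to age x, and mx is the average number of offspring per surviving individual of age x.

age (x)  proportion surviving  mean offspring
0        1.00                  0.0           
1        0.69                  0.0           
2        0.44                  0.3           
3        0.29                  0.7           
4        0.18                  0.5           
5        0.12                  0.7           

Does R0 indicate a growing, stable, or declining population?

R0 = Σ lx·mx = 0 + 0 + 0.132 + 0.203 + 0.09 + 0.084 = 0.509
R0 < 1, so the population is declining.

declining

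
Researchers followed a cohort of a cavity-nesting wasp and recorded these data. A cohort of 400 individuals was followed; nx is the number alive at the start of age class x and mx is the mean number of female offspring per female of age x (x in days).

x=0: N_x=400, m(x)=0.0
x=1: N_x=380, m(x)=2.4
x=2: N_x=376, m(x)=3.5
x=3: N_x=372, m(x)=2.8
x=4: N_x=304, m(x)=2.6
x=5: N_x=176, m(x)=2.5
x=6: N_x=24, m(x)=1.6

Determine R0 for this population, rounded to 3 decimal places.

lx = nx/n0 = nx/400: 1, 0.95, 0.94, 0.93, 0.76, 0.44, 0.06
lx·mx by age: 0, 2.28, 3.29, 2.604, 1.976, 1.1, 0.096
R0 = Σ lx·mx = 11.346 → 11.346

11.346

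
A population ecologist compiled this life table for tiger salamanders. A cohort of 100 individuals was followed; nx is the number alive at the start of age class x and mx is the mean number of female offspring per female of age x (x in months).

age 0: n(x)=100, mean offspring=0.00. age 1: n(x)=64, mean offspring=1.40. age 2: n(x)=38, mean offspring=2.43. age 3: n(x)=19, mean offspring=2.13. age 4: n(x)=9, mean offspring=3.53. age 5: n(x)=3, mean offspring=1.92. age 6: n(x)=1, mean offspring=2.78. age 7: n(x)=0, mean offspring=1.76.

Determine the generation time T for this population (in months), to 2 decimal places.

lx = nx/n0 = nx/100: 1, 0.64, 0.38, 0.19, 0.09, 0.03, 0.01, 0
lx·mx: 0, 0.896, 0.9234, 0.4047, 0.3177, 0.0576, 0.0278, 0 → R0 = 2.6272
x·lx·mx: 0, 0.896, 1.8468, 1.2141, 1.2708, 0.288, 0.1668, 0 → Σ = 5.6825
T = 5.6825 / 2.6272 = 2.162949… → 2.16

2.16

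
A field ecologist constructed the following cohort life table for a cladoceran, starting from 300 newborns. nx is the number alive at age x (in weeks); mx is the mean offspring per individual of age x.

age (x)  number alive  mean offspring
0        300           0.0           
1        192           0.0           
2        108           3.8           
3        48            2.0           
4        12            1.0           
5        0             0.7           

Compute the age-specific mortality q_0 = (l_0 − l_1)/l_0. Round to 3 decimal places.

0.360

lx = nx/n0 = nx/300: 1, 0.64, 0.36, 0.16, 0.04, 0
q_0 = (l_0 − l_1) / l_0 = (1 − 0.64) / 1
     = 0.36 / 1 = 0.36 → 0.360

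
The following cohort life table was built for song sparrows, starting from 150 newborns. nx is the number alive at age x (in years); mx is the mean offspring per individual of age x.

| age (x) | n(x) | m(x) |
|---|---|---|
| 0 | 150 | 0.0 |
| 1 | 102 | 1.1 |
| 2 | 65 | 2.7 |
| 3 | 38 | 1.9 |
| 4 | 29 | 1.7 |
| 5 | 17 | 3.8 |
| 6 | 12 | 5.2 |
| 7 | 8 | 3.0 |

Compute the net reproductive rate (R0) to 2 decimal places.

3.73

lx = nx/n0 = nx/150: 1, 0.68, 0.43333…, 0.25333…, 0.19333…, 0.11333…, 0.08, 0.05333…
lx·mx by age: 0, 0.748, 1.17…, 0.481333…, 0.328667…, 0.430667…, 0.416, 0.16…
R0 = Σ lx·mx = 3.734667… → 3.73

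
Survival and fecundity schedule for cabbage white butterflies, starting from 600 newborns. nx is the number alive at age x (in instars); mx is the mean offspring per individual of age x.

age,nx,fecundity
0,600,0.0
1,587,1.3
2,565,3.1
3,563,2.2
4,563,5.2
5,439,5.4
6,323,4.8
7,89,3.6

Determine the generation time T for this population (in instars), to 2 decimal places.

3.95

lx = nx/n0 = nx/600: 1, 0.97833…, 0.94167…, 0.93833…, 0.93833…, 0.73167…, 0.53833…, 0.14833…
lx·mx: 0, 1.271833…, 2.919167…, 2.064333…, 4.879333…, 3.951…, 2.584…, 0.534… → R0 = 18.203667…
x·lx·mx: 0, 1.271833…, 5.838333…, 6.193…, 19.517333…, 19.755…, 15.504…, 3.738… → Σ = 71.8175…
T = 71.8175… / 18.203667… = 3.945222… → 3.95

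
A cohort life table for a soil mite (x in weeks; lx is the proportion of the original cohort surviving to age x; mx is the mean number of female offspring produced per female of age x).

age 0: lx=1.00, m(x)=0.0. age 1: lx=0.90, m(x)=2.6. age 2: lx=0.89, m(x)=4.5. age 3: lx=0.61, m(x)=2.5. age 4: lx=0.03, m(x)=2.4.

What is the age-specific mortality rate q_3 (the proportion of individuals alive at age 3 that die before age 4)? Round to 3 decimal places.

0.951

q_3 = (l_3 − l_4) / l_3 = (0.61 − 0.03) / 0.61
     = 0.58 / 0.61 = 0.95082… → 0.951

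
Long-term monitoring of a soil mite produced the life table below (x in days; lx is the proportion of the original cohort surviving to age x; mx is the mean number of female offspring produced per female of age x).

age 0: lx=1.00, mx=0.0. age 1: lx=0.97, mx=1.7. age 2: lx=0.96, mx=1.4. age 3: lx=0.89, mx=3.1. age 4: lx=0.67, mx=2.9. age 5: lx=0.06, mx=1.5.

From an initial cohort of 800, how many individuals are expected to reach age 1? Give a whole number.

Expected survivors = N0 · l_1 = 800 × 0.97 = 776 → 776

776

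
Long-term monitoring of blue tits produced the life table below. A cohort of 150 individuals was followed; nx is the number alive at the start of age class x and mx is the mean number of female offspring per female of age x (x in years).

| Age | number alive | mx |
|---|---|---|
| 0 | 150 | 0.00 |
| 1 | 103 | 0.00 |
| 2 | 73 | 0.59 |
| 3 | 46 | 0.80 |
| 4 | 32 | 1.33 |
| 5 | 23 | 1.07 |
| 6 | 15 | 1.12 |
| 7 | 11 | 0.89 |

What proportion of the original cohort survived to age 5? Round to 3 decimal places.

l_5 = n_5/n_0 = 23/150 = 0.153333… → 0.153

0.153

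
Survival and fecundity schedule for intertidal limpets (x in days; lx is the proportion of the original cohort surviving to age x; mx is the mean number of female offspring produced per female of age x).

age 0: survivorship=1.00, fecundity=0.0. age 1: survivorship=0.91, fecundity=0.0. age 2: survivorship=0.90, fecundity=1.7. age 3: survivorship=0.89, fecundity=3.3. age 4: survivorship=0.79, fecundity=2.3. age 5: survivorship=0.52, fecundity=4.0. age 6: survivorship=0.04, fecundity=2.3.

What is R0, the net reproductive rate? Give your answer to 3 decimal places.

8.456

lx·mx by age: 0, 0, 1.53, 2.937, 1.817, 2.08, 0.092
R0 = Σ lx·mx = 8.456 → 8.456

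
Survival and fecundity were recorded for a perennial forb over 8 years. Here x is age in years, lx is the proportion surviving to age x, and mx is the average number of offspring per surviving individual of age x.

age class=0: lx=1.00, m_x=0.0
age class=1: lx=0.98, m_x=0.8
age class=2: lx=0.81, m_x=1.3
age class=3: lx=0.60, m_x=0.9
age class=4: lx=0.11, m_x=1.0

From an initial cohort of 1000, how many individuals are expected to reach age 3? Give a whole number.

600

Expected survivors = N0 · l_3 = 1000 × 0.60 = 600 → 600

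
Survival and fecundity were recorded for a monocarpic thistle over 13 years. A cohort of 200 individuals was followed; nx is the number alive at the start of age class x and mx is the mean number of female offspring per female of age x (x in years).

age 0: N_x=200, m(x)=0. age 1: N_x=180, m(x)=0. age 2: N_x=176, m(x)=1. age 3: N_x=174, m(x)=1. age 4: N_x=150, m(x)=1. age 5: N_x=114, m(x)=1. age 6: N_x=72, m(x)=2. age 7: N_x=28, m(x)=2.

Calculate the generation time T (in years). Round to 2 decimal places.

4.05

lx = nx/n0 = nx/200: 1, 0.9, 0.88, 0.87, 0.75, 0.57, 0.36, 0.14
lx·mx: 0, 0, 0.88, 0.87, 0.75, 0.57, 0.72, 0.28 → R0 = 4.07
x·lx·mx: 0, 0, 1.76, 2.61, 3, 2.85, 4.32, 1.96 → Σ = 16.5
T = 16.5 / 4.07 = 4.054054… → 4.05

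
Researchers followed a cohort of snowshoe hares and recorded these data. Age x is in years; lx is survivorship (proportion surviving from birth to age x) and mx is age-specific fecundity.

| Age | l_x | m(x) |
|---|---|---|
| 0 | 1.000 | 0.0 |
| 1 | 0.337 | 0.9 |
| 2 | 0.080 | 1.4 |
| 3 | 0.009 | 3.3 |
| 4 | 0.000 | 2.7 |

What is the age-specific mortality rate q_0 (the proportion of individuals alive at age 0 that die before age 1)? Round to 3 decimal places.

q_0 = (l_0 − l_1) / l_0 = (1 − 0.337) / 1
     = 0.663 / 1 = 0.663 → 0.663

0.663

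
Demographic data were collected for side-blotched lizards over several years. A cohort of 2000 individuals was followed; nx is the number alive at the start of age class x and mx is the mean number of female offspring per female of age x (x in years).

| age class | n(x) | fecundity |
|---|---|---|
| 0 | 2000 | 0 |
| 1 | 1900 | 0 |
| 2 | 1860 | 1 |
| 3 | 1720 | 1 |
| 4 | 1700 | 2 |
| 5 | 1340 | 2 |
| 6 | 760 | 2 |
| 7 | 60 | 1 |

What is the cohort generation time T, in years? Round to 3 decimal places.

4.041

lx = nx/n0 = nx/2000: 1, 0.95, 0.93, 0.86, 0.85, 0.67, 0.38, 0.03
lx·mx: 0, 0, 0.93, 0.86, 1.7, 1.34, 0.76, 0.03 → R0 = 5.62
x·lx·mx: 0, 0, 1.86, 2.58, 6.8, 6.7, 4.56, 0.21 → Σ = 22.71
T = 22.71 / 5.62 = 4.040925… → 4.041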